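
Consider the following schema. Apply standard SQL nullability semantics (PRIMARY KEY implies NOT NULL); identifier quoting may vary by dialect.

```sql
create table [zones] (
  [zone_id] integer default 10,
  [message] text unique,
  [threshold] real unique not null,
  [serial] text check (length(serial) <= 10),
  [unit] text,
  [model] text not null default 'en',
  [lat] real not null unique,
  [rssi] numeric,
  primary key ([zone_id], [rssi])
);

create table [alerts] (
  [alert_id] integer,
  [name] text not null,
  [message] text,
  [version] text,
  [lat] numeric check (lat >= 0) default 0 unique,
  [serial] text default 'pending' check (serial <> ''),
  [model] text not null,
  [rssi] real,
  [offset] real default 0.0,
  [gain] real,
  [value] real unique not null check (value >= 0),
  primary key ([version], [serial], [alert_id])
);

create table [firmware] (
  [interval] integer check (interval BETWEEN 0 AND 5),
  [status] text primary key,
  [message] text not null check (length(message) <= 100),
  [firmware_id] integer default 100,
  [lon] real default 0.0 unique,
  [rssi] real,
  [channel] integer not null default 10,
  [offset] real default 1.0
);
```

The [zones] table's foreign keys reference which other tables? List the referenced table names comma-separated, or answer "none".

No column in zones has a REFERENCES clause.

none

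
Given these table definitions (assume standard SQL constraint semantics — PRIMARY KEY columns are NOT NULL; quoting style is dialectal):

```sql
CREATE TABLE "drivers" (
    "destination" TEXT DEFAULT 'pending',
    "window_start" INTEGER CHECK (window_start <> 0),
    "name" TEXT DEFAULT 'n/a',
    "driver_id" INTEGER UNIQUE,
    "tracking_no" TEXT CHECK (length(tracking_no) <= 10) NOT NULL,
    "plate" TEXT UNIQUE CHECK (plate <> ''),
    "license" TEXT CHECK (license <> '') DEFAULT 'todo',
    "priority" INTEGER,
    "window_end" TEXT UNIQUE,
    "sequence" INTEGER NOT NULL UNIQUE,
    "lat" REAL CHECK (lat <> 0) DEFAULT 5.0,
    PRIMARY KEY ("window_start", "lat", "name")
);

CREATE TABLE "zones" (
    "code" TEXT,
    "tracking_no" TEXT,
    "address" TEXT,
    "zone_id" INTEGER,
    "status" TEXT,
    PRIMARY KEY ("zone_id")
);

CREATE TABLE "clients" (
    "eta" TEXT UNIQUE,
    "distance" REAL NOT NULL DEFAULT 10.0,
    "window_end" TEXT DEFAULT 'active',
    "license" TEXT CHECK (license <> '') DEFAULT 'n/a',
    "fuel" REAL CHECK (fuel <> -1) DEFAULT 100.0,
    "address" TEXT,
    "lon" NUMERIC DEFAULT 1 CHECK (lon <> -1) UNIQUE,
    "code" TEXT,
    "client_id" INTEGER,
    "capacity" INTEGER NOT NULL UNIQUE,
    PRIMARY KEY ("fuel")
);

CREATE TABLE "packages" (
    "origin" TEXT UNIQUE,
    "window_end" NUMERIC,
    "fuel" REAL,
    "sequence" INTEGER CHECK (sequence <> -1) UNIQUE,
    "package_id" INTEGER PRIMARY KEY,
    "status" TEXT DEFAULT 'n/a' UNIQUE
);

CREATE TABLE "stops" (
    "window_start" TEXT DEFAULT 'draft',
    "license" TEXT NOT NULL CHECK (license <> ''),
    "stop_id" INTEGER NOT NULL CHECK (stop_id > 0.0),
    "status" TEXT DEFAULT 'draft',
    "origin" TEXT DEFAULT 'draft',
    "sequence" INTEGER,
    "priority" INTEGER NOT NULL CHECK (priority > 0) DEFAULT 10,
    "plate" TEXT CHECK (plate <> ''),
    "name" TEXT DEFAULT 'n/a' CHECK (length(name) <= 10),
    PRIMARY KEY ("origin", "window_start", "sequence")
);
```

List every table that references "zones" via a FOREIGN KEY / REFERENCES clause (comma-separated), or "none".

No REFERENCES clause anywhere in the schema names zones.

none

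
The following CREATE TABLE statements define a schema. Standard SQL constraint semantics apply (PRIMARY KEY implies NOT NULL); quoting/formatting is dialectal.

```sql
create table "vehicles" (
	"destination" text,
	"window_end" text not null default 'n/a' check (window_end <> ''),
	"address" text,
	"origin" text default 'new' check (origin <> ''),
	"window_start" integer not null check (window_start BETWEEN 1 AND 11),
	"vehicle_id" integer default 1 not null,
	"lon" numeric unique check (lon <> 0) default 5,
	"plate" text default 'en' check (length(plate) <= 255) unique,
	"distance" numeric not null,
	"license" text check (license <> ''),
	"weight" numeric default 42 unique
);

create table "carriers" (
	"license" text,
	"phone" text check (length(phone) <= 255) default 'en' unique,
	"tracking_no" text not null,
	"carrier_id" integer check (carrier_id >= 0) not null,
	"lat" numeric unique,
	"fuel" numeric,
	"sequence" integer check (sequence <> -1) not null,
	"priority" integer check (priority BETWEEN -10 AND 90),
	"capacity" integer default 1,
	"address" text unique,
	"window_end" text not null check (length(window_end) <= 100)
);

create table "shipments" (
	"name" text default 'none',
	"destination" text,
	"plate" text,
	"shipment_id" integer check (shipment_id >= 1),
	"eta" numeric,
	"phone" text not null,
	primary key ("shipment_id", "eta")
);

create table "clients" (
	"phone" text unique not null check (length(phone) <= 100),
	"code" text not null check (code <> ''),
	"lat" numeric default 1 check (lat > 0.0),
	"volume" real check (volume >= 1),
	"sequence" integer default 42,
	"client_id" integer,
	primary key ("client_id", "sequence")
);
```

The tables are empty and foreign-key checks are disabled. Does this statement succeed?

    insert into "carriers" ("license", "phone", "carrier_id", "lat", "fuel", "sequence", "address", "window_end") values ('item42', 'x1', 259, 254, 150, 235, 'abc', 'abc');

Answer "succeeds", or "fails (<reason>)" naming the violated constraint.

fails (NOT NULL on tracking_no)

tracking_no is omitted from the column list and has no DEFAULT, so it would receive NULL.
But tracking_no is declared NOT NULL.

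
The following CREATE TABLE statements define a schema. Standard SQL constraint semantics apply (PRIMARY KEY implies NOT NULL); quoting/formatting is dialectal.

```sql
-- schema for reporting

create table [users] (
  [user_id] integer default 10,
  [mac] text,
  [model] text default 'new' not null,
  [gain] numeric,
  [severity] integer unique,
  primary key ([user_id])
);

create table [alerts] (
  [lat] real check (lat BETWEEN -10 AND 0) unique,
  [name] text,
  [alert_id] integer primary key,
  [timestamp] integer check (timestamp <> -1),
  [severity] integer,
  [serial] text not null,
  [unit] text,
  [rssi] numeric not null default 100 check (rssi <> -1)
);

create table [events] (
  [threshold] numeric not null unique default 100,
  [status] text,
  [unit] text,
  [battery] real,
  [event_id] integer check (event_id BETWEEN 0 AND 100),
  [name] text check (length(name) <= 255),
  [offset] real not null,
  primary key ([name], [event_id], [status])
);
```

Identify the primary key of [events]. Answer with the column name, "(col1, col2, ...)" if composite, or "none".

A table-level PRIMARY KEY clause names 3 columns: name, event_id, status.
This is a composite key — the combination is unique, not each column individually.

(name, event_id, status)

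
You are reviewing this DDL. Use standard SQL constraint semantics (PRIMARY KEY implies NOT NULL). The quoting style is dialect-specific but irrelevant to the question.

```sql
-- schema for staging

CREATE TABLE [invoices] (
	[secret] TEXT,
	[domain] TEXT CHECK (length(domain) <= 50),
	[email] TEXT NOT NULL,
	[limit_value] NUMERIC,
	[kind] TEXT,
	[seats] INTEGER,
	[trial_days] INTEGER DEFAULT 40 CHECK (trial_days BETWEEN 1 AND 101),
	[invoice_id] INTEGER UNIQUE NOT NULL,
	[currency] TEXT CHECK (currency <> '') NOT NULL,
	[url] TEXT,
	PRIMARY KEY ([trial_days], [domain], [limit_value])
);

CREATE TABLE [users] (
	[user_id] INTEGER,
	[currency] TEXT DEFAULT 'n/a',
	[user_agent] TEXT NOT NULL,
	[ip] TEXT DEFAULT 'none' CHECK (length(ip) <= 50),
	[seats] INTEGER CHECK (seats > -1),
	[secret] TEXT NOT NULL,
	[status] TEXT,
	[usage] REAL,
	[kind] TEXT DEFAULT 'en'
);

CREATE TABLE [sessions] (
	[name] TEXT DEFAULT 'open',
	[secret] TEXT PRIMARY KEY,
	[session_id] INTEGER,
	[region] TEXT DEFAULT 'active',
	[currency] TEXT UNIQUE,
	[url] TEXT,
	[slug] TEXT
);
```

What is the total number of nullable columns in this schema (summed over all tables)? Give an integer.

17

invoices: 4 nullable (secret, kind, seats, url — PK (trial_days, domain, limit_value) and explicit NOT NULL columns excluded).
users: 7 nullable (user_id, currency, ip, seats, status, usage, kind — PK none and explicit NOT NULL columns excluded).
sessions: 6 nullable (name, session_id, region, currency, url, slug — PK (secret) and explicit NOT NULL columns excluded).
Total: 4 + 7 + 6 = 17.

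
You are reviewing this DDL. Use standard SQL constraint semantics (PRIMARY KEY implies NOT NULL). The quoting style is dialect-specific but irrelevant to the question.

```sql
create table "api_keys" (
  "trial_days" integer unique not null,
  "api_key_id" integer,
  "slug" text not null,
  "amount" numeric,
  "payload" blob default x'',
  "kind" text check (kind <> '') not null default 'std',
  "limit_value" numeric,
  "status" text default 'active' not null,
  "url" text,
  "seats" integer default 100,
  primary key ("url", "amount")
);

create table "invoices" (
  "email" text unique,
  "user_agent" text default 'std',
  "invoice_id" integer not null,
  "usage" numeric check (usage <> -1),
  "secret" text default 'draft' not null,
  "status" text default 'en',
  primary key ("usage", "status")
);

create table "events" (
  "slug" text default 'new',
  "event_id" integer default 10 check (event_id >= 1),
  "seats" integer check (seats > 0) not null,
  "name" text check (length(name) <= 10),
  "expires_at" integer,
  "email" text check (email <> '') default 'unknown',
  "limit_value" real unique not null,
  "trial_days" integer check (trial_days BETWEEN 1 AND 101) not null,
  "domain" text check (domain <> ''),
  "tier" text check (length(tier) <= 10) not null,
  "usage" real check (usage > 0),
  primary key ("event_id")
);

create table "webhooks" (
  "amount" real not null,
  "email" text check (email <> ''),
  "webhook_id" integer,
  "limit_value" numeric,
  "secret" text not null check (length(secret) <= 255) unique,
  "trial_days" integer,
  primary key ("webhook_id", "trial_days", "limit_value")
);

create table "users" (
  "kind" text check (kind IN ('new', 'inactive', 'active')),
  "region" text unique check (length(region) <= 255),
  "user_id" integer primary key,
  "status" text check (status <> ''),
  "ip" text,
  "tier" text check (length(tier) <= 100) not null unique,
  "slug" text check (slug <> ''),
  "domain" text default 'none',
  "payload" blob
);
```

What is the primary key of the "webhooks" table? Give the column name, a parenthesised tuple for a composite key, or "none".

A table-level PRIMARY KEY clause names 3 columns: webhook_id, trial_days, limit_value.
This is a composite key — the combination is unique, not each column individually.

(webhook_id, trial_days, limit_value)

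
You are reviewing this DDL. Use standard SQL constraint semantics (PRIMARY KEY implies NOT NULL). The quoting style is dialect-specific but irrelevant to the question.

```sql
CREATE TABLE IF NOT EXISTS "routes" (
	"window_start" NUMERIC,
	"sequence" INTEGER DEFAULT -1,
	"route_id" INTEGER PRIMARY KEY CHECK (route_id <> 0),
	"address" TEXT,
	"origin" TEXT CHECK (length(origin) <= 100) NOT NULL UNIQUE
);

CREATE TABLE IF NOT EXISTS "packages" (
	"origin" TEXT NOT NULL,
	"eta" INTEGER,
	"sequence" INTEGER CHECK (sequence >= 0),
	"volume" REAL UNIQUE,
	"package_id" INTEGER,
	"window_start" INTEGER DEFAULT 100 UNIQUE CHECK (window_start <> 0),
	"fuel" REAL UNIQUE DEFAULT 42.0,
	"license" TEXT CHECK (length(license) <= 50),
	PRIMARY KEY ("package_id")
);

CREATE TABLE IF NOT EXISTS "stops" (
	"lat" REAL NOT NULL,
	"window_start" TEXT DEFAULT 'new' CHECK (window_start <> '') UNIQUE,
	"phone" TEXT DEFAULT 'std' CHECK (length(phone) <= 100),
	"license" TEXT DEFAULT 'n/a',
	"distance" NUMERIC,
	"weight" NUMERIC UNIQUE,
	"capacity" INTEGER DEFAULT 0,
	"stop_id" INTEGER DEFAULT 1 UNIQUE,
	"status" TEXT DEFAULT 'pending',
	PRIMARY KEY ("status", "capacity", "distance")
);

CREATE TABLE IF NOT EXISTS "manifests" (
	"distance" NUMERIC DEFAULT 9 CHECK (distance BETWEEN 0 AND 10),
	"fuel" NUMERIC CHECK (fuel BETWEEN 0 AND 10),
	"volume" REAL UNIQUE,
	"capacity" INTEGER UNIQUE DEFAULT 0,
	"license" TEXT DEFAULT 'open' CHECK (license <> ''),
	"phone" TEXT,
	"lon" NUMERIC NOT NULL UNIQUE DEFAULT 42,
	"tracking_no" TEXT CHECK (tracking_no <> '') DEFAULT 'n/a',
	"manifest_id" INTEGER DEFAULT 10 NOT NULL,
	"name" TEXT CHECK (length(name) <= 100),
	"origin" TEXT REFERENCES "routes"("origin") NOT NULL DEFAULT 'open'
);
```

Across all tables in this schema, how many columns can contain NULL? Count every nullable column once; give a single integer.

routes: 3 nullable (window_start, sequence, address — PK (route_id) and explicit NOT NULL columns excluded).
packages: 6 nullable (eta, sequence, volume, window_start, fuel, license — PK (package_id) and explicit NOT NULL columns excluded).
stops: 5 nullable (window_start, phone, license, weight, stop_id — PK (status, capacity, distance) and explicit NOT NULL columns excluded).
manifests: 8 nullable (distance, fuel, volume, capacity, license, phone, tracking_no, name — PK none and explicit NOT NULL columns excluded).
Total: 3 + 6 + 5 + 8 = 22.

22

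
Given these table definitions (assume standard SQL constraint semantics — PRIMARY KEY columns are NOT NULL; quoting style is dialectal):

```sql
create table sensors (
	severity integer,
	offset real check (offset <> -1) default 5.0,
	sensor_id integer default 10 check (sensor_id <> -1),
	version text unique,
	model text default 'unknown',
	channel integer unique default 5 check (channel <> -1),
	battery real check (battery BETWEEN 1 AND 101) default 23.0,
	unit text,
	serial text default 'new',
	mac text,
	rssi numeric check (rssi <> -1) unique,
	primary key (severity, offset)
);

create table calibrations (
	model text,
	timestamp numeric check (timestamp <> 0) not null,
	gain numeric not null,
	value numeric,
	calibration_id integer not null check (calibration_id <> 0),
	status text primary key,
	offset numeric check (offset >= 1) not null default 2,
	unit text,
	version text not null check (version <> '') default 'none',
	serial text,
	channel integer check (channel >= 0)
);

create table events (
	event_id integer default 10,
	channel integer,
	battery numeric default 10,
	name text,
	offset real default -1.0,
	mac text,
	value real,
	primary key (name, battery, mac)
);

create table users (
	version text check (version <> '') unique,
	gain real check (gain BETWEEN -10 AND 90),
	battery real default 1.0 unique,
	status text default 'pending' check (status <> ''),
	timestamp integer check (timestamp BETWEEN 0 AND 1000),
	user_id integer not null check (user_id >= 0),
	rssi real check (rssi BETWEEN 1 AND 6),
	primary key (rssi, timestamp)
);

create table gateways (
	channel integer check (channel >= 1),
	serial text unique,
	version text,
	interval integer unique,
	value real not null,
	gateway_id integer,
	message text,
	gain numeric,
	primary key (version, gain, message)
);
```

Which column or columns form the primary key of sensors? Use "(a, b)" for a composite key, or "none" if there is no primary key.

A table-level PRIMARY KEY clause names 2 columns: severity, offset.
This is a composite key — the combination is unique, not each column individually.

(severity, offset)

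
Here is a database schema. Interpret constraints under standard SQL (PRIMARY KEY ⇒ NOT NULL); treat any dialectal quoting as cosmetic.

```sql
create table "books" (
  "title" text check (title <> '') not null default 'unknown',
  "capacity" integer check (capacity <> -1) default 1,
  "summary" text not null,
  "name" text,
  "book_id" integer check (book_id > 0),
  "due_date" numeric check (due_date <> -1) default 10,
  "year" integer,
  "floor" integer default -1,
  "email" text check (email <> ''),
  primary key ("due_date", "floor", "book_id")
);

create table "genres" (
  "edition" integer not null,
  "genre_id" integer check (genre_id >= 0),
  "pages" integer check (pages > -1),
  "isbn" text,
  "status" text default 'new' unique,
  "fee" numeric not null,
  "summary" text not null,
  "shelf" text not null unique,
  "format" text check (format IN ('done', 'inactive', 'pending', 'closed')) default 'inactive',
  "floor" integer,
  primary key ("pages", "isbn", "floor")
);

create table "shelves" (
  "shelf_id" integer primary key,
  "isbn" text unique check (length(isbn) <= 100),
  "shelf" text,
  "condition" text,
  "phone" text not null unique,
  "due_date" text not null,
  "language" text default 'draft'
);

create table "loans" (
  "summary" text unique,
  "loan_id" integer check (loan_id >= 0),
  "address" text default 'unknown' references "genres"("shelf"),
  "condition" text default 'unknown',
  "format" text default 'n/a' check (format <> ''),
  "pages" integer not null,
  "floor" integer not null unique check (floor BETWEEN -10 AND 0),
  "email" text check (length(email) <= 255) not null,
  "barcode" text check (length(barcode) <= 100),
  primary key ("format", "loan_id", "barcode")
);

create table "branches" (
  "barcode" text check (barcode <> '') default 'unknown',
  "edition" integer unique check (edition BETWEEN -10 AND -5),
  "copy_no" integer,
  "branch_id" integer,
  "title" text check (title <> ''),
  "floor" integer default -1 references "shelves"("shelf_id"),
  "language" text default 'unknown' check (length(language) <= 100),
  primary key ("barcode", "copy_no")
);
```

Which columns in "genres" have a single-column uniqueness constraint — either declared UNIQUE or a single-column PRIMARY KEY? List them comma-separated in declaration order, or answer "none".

- edition: no UNIQUE or single-column PK constraint.
- genre_id: no UNIQUE or single-column PK constraint.
- pages: part of a composite PRIMARY KEY — only the tuple is unique, not this column on its own.
- isbn: part of a composite PRIMARY KEY — only the tuple is unique, not this column on its own.
- status: declared UNIQUE → unique.
- fee: no UNIQUE or single-column PK constraint.
- summary: no UNIQUE or single-column PK constraint.
- shelf: declared UNIQUE → unique.
- format: no UNIQUE or single-column PK constraint.
- floor: part of a composite PRIMARY KEY — only the tuple is unique, not this column on its own.

status, shelf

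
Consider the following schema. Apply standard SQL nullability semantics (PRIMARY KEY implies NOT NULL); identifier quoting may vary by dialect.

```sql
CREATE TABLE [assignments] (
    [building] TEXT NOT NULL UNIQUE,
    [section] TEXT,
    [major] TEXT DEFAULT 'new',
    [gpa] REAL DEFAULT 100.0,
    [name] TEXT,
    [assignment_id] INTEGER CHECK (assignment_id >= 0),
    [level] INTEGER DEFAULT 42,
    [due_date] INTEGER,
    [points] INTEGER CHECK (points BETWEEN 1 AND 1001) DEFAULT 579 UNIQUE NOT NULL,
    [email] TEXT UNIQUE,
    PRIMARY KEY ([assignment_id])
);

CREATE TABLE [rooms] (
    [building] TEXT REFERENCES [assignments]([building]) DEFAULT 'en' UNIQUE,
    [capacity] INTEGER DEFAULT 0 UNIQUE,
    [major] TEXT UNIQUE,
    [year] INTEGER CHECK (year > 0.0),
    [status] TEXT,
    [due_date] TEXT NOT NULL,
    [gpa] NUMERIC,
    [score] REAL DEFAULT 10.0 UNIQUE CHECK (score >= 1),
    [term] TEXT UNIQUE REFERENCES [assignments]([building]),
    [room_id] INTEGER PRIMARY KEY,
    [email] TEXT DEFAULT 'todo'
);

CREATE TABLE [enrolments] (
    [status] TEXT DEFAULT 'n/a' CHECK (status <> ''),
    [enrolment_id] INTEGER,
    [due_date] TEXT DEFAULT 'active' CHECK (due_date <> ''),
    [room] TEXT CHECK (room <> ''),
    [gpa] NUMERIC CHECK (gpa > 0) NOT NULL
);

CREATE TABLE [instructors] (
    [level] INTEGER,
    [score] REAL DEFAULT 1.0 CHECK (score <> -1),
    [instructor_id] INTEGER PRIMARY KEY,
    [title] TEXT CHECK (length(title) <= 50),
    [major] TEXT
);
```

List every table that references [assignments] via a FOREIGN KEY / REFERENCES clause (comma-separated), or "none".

rooms

- rooms.building references assignments(building).
- rooms.term references assignments(building).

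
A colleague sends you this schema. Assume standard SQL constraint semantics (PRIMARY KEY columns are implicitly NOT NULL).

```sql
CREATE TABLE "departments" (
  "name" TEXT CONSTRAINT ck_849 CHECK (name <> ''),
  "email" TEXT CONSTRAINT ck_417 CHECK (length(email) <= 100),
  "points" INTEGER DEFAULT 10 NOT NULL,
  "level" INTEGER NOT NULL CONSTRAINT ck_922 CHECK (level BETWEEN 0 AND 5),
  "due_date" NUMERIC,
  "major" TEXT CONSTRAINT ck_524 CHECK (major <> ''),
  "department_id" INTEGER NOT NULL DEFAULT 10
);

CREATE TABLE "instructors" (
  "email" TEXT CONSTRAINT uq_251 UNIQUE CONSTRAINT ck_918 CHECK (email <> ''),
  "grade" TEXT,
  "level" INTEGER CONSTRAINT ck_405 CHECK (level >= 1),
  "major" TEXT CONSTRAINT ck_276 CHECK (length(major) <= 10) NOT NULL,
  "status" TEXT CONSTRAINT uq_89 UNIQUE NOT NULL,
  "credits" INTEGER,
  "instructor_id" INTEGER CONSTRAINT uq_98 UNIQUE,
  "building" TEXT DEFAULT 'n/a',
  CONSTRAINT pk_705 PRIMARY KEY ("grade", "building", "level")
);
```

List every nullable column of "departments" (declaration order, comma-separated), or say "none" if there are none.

- name: CHECK does not forbid NULL (a CHECK constraint passes when its expression is NULL) → nullable.
- email: CHECK does not forbid NULL (a CHECK constraint passes when its expression is NULL) → nullable.
- points: declared NOT NULL → not nullable.
- level: declared NOT NULL → not nullable.
- due_date: no NOT NULL constraint applies → nullable.
- major: CHECK does not forbid NULL (a CHECK constraint passes when its expression is NULL) → nullable.
- department_id: declared NOT NULL → not nullable.

name, email, due_date, major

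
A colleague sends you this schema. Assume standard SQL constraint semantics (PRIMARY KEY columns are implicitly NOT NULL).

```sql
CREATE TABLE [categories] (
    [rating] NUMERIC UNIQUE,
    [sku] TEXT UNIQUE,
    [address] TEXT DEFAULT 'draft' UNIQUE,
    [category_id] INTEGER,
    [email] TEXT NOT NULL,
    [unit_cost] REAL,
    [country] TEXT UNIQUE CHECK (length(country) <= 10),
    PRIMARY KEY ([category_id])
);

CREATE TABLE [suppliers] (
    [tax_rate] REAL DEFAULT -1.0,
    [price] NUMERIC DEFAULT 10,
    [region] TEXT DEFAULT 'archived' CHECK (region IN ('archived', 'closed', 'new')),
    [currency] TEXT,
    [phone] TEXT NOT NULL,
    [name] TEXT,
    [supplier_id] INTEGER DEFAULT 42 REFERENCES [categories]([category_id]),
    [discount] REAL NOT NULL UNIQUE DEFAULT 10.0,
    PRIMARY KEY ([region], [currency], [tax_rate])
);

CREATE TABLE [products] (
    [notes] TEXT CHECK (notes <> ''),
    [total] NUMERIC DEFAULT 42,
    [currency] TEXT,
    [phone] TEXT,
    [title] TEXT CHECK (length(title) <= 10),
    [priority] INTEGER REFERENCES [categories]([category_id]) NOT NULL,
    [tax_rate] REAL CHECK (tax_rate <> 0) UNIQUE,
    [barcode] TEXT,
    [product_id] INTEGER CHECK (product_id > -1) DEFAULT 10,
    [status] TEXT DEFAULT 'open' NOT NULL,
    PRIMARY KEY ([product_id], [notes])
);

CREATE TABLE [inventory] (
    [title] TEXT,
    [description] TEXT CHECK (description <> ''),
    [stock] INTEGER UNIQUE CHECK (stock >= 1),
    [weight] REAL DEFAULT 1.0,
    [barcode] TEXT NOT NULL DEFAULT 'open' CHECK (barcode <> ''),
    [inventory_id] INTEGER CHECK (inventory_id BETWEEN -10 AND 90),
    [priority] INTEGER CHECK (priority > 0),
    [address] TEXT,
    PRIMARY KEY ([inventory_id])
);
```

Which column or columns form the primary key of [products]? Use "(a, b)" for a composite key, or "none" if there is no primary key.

A table-level PRIMARY KEY clause names 2 columns: product_id, notes.
This is a composite key — the combination is unique, not each column individually.

(product_id, notes)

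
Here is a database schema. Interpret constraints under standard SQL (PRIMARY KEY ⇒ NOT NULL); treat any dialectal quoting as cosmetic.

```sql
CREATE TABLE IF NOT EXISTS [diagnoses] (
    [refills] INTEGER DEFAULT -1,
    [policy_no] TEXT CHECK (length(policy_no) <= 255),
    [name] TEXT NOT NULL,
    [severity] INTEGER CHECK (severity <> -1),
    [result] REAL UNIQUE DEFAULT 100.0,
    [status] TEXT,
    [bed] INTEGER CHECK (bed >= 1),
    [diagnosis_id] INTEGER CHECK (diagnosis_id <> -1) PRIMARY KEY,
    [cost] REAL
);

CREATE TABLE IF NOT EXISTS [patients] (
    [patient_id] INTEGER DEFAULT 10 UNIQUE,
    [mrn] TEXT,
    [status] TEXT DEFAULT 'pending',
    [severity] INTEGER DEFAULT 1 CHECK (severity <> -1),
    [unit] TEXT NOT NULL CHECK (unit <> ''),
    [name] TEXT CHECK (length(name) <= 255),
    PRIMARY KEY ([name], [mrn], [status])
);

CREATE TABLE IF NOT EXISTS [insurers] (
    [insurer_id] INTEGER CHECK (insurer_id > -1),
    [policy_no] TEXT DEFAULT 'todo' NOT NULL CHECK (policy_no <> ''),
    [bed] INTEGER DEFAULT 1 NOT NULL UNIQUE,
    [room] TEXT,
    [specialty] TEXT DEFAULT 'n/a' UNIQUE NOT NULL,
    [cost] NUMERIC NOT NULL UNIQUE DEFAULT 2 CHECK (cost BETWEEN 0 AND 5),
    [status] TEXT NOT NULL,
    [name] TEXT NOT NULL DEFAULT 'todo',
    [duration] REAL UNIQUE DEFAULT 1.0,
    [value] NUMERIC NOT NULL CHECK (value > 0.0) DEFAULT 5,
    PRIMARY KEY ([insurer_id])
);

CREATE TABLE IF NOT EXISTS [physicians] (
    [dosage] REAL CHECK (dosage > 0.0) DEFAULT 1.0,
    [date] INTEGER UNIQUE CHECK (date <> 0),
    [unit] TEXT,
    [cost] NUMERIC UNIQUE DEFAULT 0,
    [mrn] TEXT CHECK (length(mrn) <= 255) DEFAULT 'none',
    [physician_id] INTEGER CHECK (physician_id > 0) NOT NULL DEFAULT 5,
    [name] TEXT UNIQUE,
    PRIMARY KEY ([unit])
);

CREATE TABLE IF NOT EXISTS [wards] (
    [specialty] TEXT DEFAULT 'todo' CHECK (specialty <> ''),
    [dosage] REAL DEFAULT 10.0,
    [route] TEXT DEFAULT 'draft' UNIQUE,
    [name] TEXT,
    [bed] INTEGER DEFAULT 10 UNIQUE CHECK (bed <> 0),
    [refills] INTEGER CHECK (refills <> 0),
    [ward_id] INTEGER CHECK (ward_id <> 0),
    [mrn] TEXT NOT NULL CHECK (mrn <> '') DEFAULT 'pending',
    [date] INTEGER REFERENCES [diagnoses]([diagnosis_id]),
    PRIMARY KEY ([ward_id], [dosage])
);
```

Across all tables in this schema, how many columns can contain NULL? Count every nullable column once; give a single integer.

diagnoses: 7 nullable (refills, policy_no, severity, result, status, bed, cost — PK (diagnosis_id) and explicit NOT NULL columns excluded).
patients: 2 nullable (patient_id, severity — PK (name, mrn, status) and explicit NOT NULL columns excluded).
insurers: 2 nullable (room, duration — PK (insurer_id) and explicit NOT NULL columns excluded).
physicians: 5 nullable (dosage, date, cost, mrn, name — PK (unit) and explicit NOT NULL columns excluded).
wards: 6 nullable (specialty, route, name, bed, refills, date — PK (ward_id, dosage) and explicit NOT NULL columns excluded).
Total: 7 + 2 + 2 + 5 + 6 = 22.

22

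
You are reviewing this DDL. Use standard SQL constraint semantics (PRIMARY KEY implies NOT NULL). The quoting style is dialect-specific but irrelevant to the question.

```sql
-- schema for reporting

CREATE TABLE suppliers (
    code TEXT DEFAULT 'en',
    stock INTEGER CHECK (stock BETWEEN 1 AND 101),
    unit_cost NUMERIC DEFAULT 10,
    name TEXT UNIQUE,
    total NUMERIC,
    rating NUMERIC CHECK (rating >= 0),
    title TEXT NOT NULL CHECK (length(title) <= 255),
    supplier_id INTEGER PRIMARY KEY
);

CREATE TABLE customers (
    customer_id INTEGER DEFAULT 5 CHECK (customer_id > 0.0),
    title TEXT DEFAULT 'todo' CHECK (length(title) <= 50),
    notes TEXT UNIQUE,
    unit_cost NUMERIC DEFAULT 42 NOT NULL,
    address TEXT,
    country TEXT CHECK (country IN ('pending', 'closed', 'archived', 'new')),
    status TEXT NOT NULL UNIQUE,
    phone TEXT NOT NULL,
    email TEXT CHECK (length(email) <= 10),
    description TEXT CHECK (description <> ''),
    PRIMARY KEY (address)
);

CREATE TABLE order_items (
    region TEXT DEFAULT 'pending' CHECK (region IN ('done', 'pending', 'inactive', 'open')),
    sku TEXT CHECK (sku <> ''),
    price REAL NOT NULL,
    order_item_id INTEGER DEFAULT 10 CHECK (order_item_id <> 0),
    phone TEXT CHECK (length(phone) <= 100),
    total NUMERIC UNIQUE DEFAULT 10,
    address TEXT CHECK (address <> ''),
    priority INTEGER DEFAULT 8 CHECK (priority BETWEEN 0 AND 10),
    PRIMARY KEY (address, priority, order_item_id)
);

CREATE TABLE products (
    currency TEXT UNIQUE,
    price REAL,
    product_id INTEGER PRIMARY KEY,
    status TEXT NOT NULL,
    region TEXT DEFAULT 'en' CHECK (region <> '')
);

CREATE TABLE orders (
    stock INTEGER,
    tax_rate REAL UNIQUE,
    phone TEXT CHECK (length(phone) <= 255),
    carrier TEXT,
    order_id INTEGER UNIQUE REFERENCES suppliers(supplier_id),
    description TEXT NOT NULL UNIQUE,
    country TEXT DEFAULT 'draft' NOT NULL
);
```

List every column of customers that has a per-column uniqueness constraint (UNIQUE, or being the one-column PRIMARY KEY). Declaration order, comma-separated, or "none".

- customer_id: no UNIQUE or single-column PK constraint.
- title: no UNIQUE or single-column PK constraint.
- notes: declared UNIQUE → unique.
- unit_cost: no UNIQUE or single-column PK constraint.
- address: single-column PRIMARY KEY → unique.
- country: no UNIQUE or single-column PK constraint.
- status: declared UNIQUE → unique.
- phone: no UNIQUE or single-column PK constraint.
- email: no UNIQUE or single-column PK constraint.
- description: no UNIQUE or single-column PK constraint.

notes, address, status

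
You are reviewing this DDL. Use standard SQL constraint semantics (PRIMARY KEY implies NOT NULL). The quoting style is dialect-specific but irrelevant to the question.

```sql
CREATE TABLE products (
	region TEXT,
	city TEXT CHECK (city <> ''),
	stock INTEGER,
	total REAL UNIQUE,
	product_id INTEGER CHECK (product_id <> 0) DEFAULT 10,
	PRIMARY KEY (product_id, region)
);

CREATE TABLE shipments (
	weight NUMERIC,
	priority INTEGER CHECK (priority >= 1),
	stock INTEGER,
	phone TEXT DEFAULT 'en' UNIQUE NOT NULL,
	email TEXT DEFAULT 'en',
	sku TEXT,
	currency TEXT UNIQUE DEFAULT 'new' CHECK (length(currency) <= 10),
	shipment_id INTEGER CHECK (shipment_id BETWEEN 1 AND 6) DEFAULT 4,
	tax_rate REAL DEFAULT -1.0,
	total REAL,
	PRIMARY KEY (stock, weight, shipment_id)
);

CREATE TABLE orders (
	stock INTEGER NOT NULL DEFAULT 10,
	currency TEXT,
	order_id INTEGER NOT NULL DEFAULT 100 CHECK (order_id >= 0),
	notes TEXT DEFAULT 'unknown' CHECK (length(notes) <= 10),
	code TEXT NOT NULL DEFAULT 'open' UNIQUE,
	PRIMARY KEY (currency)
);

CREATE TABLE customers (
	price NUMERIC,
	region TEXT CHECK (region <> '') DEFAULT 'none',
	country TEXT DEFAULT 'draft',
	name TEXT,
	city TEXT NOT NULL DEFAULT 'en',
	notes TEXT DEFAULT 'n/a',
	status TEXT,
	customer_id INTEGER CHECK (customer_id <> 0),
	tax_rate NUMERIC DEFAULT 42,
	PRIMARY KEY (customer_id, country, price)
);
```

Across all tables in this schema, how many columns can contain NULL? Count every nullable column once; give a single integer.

products: 3 nullable (city, stock, total — PK (product_id, region) and explicit NOT NULL columns excluded).
shipments: 6 nullable (priority, email, sku, currency, tax_rate, total — PK (stock, weight, shipment_id) and explicit NOT NULL columns excluded).
orders: 1 nullable (notes — PK (currency) and explicit NOT NULL columns excluded).
customers: 5 nullable (region, name, notes, status, tax_rate — PK (customer_id, country, price) and explicit NOT NULL columns excluded).
Total: 3 + 6 + 1 + 5 = 15.

15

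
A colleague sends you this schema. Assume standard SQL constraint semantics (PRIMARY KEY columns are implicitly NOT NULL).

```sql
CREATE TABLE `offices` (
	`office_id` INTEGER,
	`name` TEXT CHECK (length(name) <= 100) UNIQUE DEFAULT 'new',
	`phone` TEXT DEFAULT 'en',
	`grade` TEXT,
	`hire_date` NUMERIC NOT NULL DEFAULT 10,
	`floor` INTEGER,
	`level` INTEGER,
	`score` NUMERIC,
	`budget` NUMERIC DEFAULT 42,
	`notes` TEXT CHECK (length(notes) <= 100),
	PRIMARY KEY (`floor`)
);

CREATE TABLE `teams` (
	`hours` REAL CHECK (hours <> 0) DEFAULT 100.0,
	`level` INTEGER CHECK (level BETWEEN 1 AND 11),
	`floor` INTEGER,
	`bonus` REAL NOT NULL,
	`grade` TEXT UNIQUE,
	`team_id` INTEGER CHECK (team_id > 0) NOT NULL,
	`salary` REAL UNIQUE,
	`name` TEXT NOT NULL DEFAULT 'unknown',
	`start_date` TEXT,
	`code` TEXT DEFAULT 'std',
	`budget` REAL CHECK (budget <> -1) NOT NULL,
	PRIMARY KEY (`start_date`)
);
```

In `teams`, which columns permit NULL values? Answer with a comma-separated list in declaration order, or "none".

- hours: CHECK does not forbid NULL (a CHECK constraint passes when its expression is NULL) → nullable.
- level: CHECK does not forbid NULL (a CHECK constraint passes when its expression is NULL) → nullable.
- floor: no NOT NULL constraint applies → nullable.
- bonus: declared NOT NULL → not nullable.
- grade: UNIQUE does not imply NOT NULL → nullable.
- team_id: declared NOT NULL → not nullable.
- salary: UNIQUE does not imply NOT NULL → nullable.
- name: declared NOT NULL → not nullable.
- start_date: part of the PRIMARY KEY, which implies NOT NULL → not nullable.
- code: DEFAULT only fills an omitted column; an explicit NULL is still allowed → nullable.
- budget: declared NOT NULL → not nullable.

hours, level, floor, grade, salary, code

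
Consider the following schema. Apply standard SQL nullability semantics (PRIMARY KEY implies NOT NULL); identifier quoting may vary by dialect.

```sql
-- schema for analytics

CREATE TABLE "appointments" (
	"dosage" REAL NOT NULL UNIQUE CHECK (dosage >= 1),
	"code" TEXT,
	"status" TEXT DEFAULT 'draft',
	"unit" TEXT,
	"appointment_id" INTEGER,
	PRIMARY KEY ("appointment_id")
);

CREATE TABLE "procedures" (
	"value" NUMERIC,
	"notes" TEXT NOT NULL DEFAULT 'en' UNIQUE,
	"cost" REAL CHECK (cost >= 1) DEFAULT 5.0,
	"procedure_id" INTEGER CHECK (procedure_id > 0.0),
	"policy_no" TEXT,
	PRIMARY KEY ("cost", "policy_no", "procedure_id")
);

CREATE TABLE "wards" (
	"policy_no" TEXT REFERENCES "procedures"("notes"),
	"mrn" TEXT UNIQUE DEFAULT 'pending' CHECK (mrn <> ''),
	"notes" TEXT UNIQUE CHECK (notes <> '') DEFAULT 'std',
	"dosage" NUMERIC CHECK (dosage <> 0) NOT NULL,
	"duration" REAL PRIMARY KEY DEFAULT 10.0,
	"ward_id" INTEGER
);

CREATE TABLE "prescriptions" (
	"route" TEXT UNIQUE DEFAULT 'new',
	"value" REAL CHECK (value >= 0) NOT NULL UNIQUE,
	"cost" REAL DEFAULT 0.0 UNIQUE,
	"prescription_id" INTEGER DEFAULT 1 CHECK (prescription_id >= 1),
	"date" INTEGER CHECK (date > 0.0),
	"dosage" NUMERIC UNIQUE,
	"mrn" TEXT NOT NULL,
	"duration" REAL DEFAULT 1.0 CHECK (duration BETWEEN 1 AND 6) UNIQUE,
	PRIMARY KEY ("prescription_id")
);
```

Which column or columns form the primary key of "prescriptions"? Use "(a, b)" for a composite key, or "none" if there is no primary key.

prescription_id is declared PRIMARY KEY as a table-level PRIMARY KEY clause.

prescription_id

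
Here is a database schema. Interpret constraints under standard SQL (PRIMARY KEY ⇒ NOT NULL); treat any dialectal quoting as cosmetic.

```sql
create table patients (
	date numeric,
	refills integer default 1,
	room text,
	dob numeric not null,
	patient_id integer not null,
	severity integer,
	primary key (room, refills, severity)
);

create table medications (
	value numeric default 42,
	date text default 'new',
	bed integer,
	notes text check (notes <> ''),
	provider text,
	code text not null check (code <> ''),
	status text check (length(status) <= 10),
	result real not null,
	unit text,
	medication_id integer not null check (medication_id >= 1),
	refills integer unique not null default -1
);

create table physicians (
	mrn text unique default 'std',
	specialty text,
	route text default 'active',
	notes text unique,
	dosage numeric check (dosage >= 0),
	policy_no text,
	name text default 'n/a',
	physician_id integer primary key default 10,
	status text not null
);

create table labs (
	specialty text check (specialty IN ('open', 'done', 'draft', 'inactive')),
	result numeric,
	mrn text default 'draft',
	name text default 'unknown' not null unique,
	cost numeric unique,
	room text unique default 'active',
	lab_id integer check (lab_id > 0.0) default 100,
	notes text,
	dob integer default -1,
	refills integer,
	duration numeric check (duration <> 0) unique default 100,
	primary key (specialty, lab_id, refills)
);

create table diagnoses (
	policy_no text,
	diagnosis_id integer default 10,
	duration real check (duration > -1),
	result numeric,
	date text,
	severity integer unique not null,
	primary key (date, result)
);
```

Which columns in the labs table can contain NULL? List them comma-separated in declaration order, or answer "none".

- specialty: part of the PRIMARY KEY, which implies NOT NULL → not nullable.
- result: no NOT NULL constraint applies → nullable.
- mrn: DEFAULT only fills an omitted column; an explicit NULL is still allowed → nullable.
- name: declared NOT NULL → not nullable.
- cost: UNIQUE does not imply NOT NULL → nullable.
- room: UNIQUE does not imply NOT NULL → nullable.
- lab_id: part of the PRIMARY KEY, which implies NOT NULL → not nullable.
- notes: no NOT NULL constraint applies → nullable.
- dob: DEFAULT only fills an omitted column; an explicit NULL is still allowed → nullable.
- refills: part of the PRIMARY KEY, which implies NOT NULL → not nullable.
- duration: CHECK does not forbid NULL (a CHECK constraint passes when its expression is NULL) → nullable.

result, mrn, cost, room, notes, dob, duration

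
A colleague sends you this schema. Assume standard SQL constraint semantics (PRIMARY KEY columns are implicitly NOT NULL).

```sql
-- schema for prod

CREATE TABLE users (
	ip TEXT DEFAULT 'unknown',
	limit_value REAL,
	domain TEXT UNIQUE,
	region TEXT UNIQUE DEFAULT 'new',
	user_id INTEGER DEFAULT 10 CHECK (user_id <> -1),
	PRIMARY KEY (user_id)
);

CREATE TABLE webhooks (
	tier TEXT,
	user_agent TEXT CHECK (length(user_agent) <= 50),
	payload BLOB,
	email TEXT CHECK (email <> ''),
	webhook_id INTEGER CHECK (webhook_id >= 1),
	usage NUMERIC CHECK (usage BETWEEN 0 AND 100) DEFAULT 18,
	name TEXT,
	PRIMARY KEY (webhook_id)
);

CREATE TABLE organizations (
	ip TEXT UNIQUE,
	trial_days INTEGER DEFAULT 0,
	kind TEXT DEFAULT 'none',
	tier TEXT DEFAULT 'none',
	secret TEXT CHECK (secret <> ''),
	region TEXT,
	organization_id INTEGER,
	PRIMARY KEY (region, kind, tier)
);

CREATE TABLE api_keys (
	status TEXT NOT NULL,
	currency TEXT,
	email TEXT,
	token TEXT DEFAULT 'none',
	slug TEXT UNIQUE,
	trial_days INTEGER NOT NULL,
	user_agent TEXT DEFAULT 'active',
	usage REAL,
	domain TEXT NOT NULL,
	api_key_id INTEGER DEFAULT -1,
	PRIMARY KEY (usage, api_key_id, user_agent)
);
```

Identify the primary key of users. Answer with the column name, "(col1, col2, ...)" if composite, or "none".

user_id

user_id is declared PRIMARY KEY as a table-level PRIMARY KEY clause.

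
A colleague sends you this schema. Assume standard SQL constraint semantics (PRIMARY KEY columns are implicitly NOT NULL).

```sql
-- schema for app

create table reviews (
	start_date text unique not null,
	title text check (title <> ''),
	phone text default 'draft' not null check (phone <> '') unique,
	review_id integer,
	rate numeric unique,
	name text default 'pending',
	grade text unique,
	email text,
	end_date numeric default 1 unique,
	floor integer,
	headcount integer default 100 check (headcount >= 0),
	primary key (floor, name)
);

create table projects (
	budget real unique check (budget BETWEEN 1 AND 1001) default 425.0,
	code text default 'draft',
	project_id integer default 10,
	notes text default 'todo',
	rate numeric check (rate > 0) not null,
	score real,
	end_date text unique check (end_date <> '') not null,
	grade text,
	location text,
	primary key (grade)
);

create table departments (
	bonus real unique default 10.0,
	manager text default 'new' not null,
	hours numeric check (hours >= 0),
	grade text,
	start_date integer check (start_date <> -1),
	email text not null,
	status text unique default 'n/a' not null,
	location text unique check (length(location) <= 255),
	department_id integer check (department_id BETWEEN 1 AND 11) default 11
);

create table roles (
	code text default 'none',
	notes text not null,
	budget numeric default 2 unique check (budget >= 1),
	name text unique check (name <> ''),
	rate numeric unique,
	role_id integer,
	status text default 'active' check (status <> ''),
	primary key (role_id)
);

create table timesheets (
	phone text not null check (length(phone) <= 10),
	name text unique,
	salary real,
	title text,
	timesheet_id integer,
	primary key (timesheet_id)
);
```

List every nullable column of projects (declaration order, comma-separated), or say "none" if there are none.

budget, code, project_id, notes, score, location

- budget: CHECK does not forbid NULL (a CHECK constraint passes when its expression is NULL) → nullable.
- code: DEFAULT only fills an omitted column; an explicit NULL is still allowed → nullable.
- project_id: DEFAULT only fills an omitted column; an explicit NULL is still allowed → nullable.
- notes: DEFAULT only fills an omitted column; an explicit NULL is still allowed → nullable.
- rate: declared NOT NULL → not nullable.
- score: no NOT NULL constraint applies → nullable.
- end_date: declared NOT NULL → not nullable.
- grade: part of the PRIMARY KEY, which implies NOT NULL → not nullable.
- location: no NOT NULL constraint applies → nullable.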